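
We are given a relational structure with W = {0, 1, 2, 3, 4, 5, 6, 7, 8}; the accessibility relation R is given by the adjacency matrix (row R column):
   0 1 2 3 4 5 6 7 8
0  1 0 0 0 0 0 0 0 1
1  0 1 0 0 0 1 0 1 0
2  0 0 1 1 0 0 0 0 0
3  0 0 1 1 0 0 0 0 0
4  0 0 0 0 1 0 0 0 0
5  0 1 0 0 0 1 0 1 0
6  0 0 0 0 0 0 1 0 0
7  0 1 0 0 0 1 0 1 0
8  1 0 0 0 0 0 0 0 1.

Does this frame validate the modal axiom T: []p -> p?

Yes

The schema T characterises exactly the reflexive frames.
Reflexive: yes — every world is R-related to itself.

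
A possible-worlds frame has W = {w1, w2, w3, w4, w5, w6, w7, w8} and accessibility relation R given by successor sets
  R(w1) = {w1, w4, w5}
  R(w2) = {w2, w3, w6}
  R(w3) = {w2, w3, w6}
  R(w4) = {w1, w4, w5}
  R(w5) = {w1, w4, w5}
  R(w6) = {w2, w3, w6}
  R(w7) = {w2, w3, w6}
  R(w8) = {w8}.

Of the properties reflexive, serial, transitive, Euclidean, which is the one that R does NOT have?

reflexive

Reflexive: no — w7 is not related to itself.
Serial: yes — every world has a successor (e.g. w1 R w1).
Transitive: yes — every two-step R-path is closed by a direct edge.
Euclidean: yes — any two successors of a common world are R-related.
Only reflexive fails.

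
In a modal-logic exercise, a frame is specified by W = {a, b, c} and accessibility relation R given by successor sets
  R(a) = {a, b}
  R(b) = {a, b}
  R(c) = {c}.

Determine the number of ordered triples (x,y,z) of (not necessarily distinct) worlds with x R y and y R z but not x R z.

0

R is transitive; there are no such tuples.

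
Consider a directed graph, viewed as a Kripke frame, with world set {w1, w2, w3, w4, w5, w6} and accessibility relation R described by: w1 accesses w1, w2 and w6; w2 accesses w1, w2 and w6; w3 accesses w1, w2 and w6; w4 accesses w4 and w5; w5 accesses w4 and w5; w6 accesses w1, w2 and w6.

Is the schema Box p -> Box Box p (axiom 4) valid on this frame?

Yes

The schema 4 characterises exactly the transitive frames.
Transitive: yes — every two-step R-path is closed by a direct edge.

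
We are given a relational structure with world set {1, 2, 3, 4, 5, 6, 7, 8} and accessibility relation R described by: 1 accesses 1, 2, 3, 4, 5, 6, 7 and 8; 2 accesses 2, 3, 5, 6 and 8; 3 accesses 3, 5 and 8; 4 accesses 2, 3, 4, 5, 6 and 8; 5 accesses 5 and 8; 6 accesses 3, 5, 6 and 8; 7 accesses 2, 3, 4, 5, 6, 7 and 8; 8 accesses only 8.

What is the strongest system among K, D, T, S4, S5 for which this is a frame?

Serial (axiom D): yes — every world has a successor (e.g. 1 R 1).
Reflexive (axiom T): yes — every world is R-related to itself.
Transitive (axiom 4): yes — every two-step R-path is closed by a direct edge.
Euclidean (axiom 5): no — 1 R 2 and 1 R 4, but not 2 R 4.
So F validates K, D, T, S4; S5 would additionally require R to be Euclidean. The strongest is S4.

S4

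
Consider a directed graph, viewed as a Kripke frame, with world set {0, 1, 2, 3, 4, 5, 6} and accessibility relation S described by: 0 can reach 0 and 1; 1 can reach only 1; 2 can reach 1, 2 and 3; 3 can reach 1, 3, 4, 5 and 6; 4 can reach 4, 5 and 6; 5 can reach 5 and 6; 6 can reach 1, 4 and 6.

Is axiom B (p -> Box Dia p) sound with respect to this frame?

No

The schema B characterises exactly the symmetric frames.
Symmetric: no — 0 S 1 but not 1 S 0.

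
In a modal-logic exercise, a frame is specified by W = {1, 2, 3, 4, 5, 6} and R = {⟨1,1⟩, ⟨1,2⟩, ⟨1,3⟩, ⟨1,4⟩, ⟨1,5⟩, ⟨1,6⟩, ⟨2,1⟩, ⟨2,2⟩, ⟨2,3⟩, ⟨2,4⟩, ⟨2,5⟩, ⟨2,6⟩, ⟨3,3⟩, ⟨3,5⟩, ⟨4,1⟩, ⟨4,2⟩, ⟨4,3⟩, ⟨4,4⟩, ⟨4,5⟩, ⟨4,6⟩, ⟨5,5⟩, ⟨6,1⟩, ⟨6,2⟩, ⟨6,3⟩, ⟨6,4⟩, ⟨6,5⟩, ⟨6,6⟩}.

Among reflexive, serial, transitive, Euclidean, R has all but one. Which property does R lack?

Euclidean

Reflexive: yes — every world is R-related to itself.
Serial: yes — every world has a successor (e.g. 1 R 1).
Transitive: yes — every two-step R-path is closed by a direct edge.
Euclidean: no — 1 R 3 and 1 R 2, but not 3 R 2.
Only Euclidean fails.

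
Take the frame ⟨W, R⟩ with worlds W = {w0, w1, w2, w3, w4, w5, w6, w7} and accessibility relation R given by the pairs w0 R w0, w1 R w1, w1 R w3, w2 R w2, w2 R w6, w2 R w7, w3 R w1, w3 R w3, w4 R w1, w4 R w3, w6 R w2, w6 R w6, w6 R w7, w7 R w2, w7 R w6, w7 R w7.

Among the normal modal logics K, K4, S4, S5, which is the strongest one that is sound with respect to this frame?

Transitive (axiom 4): yes — every two-step R-path is closed by a direct edge.
Reflexive (axiom T): no — w4 is not related to itself.
Euclidean (axiom 5): yes — any two successors of a common world are R-related.
So F validates K, K4; S4 would additionally require R to be reflexive. The strongest is K4.

K4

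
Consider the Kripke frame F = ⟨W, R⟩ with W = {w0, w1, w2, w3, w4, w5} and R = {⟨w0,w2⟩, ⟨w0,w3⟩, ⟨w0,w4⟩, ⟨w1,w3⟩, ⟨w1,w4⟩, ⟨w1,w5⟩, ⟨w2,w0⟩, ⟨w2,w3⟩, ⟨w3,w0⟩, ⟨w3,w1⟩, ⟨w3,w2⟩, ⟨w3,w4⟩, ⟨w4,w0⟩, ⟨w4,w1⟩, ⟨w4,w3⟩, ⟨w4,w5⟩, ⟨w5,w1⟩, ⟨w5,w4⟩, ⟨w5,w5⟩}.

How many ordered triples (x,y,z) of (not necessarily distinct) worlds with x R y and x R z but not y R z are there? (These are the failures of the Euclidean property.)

Enumerating: (w0,w2,w2), (w0,w2,w4), (w0,w3,w3), (w0,w4,w2), (w0,w4,w4), (w1,w3,w3), (w1,w3,w5), (w1,w4,w4), (w1,w5,w3), (w2,w0,w0), (w2,w3,w3), (w3,w0,w0), … and 20 more.
Total: 32.

32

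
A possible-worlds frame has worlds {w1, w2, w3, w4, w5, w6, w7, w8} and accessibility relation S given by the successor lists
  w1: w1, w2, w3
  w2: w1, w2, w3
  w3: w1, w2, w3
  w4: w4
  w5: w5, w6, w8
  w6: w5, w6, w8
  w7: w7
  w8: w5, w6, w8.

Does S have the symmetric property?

Symmetric: yes — every pair in S has its reverse in S.

Yes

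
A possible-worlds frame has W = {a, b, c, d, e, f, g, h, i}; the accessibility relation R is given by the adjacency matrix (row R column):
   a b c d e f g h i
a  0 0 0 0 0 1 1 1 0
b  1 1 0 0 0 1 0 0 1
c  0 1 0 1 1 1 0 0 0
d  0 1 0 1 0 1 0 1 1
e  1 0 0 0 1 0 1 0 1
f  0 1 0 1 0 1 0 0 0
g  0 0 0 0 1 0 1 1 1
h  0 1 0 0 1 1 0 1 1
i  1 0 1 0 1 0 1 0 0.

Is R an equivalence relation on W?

No

Reflexive: no — a is not related to itself.
Symmetric: no — a R f but not f R a.
Transitive: no — a R f and f R b, but not a R b.
So R is not an equivalence relation.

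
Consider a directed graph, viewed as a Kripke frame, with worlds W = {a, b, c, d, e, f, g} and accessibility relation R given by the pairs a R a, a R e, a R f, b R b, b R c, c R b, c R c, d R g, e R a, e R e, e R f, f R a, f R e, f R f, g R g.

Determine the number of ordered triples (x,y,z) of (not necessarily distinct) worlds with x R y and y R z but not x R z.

0

R is transitive; there are no such tuples.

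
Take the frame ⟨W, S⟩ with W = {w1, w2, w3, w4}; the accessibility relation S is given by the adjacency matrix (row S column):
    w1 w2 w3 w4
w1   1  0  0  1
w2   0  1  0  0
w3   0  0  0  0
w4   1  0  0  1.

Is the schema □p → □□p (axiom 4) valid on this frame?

Yes

Axiom 4 corresponds to the accessibility relation being transitive.
Transitive: yes — every two-step S-path is closed by a direct edge.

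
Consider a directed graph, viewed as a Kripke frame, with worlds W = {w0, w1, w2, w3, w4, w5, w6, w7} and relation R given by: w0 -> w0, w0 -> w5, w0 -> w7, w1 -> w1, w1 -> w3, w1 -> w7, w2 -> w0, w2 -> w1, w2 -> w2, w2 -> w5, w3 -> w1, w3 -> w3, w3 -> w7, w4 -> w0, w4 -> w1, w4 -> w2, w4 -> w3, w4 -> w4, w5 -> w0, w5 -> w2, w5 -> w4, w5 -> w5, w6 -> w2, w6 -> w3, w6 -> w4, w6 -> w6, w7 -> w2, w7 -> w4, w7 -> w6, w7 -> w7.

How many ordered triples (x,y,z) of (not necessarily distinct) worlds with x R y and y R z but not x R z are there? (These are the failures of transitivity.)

Enumerating: (w0,w5,w2), (w0,w5,w4), (w0,w7,w2), (w0,w7,w4), (w0,w7,w6), (w1,w7,w2), (w1,w7,w4), (w1,w7,w6), (w2,w0,w7), (w2,w1,w3), (w2,w1,w7), (w2,w5,w4), … and 26 more.
Total: 38.

38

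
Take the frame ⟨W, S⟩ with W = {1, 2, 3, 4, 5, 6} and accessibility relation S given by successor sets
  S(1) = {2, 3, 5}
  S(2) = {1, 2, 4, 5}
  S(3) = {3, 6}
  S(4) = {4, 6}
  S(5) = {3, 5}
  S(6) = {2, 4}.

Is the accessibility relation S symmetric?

No

Symmetric: no — 1 S 3 but not 3 S 1.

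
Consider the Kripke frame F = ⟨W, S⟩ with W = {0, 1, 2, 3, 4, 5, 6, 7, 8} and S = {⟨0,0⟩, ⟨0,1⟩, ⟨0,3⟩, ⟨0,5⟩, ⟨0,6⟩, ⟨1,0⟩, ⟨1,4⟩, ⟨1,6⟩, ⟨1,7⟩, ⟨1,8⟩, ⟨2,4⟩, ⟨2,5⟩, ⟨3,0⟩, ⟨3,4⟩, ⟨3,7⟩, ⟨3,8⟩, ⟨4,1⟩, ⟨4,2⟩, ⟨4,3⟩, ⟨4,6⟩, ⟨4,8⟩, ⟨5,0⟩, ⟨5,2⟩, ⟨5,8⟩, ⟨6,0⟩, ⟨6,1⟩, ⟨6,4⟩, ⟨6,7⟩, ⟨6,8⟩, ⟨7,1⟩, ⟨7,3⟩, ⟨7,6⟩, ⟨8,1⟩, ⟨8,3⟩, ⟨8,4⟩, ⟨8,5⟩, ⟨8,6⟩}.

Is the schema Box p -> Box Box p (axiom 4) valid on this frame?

By correspondence theory, 4 is valid on a frame iff S is transitive.
Transitive: no — 0 S 1 and 1 S 4, but not 0 S 4.

No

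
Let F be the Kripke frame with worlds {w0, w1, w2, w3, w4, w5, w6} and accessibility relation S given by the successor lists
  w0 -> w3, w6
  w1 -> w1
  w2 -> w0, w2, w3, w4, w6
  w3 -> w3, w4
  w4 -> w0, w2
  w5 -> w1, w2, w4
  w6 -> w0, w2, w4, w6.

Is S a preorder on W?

No

Reflexive: no — w0 is not related to itself.
Transitive: no — w0 S w3 and w3 S w4, but not w0 S w4.
So S is not a preorder.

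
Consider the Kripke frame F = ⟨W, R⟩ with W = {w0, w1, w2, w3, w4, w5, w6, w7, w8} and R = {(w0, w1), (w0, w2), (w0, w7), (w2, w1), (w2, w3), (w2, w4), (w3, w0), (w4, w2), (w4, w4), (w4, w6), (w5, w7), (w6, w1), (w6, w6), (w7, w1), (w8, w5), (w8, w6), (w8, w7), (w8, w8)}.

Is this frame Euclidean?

Euclidean: no — w0 R w1 and w0 R w2, but not w1 R w2.

No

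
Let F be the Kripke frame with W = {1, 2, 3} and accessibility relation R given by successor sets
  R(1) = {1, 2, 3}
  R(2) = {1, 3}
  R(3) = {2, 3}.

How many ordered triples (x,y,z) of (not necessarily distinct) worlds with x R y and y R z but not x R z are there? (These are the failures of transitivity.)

3

Enumerating: (2,1,2), (2,3,2), (3,2,1).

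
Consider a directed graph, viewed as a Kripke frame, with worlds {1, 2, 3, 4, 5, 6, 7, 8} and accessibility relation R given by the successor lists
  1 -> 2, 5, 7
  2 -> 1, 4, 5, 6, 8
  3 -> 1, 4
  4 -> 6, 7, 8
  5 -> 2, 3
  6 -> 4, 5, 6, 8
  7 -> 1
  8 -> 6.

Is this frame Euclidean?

No

Euclidean: no — 1 R 2 and 1 R 7, but not 2 R 7.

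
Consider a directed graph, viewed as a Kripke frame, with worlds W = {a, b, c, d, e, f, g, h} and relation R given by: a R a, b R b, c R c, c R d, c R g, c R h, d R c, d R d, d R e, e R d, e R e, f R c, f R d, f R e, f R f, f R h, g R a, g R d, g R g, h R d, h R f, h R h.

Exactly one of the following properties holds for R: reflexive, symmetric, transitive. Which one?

reflexive

Reflexive: yes — every world is R-related to itself.
Symmetric: no — c R g but not g R c.
Transitive: no — c R d and d R e, but not c R e.
Only reflexive holds.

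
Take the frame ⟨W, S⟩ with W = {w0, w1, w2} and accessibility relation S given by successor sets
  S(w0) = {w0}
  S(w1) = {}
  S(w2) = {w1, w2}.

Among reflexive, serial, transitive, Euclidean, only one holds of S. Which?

Reflexive: no — w1 is not related to itself.
Serial: no — w1 has no S-successor.
Transitive: yes — every two-step S-path is closed by a direct edge.
Euclidean: no — w2 S w1 and w2 S w1, but not w1 S w1.
Only transitive holds.

transitive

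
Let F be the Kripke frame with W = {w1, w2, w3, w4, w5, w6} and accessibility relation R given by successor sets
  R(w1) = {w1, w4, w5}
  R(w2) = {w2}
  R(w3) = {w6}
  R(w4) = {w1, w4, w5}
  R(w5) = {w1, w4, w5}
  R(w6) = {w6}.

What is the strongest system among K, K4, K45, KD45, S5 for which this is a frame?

KD45

Transitive (axiom 4): yes — every two-step R-path is closed by a direct edge.
Euclidean (axiom 5): yes — any two successors of a common world are R-related.
Serial (axiom D): yes — every world has a successor (e.g. w1 R w1).
Reflexive (axiom T): no — w3 is not related to itself.
So F validates K, K4, K45, KD45; S5 would additionally require R to be reflexive. The strongest is KD45.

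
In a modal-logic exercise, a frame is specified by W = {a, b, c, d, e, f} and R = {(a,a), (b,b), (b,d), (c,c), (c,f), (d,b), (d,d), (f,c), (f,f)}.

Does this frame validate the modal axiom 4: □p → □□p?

By correspondence theory, 4 is valid on a frame iff R is transitive.
Transitive: yes — every two-step R-path is closed by a direct edge.

Yes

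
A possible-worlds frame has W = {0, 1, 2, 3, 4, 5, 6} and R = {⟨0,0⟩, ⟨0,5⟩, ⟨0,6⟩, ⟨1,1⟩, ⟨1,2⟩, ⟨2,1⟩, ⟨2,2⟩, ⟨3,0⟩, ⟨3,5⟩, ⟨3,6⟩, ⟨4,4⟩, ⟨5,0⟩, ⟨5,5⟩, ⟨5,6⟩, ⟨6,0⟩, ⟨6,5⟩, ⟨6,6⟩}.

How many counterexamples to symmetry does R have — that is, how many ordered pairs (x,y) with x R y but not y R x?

3

Enumerating: (3,0), (3,5), (3,6).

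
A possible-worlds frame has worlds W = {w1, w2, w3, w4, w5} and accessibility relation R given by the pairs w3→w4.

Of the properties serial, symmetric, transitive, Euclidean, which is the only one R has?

Serial: no — w1 has no R-successor.
Symmetric: no — w3 R w4 but not w4 R w3.
Transitive: yes — every two-step R-path is closed by a direct edge.
Euclidean: no — w3 R w4 and w3 R w4, but not w4 R w4.
Only transitive holds.

transitive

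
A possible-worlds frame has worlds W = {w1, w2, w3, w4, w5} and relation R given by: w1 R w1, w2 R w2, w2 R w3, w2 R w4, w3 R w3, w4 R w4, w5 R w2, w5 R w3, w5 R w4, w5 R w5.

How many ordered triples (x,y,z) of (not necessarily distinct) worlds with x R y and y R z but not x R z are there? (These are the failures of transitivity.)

0

R is transitive; there are no such tuples.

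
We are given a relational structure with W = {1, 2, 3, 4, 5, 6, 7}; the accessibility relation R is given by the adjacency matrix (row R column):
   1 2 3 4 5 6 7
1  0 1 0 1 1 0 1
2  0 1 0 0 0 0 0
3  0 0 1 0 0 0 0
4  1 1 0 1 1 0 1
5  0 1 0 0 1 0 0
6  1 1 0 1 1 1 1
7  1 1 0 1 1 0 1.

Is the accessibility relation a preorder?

No

Reflexive: no — 1 is not related to itself.
Transitive: no — 1 R 4 and 4 R 1, but not 1 R 1.
So R is not a preorder.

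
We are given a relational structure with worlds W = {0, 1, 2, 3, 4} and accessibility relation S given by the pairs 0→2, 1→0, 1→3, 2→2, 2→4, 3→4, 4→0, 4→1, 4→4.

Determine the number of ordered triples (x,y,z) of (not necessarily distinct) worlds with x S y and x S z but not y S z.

10

Enumerating: (1,0,0), (1,0,3), (1,3,0), (1,3,3), (2,4,2), (4,0,0), (4,0,1), (4,0,4), (4,1,1), (4,1,4).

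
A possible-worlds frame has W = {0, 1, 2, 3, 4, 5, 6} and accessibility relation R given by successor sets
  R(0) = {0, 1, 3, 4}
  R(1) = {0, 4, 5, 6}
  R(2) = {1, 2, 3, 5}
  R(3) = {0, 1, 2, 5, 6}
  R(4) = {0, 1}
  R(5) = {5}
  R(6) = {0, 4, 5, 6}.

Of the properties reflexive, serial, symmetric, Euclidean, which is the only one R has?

serial

Reflexive: no — 1 is not related to itself.
Serial: yes — every world has a successor (e.g. 0 R 0).
Symmetric: no — 1 R 5 but not 5 R 1.
Euclidean: no — 0 R 1 and 0 R 3, but not 1 R 3.
Only serial holds.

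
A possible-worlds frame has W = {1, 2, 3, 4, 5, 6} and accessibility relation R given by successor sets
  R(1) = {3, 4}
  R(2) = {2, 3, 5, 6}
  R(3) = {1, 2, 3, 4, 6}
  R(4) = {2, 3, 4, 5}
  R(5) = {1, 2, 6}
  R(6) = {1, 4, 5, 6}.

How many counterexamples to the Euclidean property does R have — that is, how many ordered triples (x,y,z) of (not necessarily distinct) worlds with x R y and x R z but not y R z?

Enumerating: (2,3,5), (2,5,3), (2,5,5), (2,6,2), (2,6,3), (3,1,1), (3,1,2), (3,1,6), (3,2,1), (3,2,4), (3,4,1), (3,4,6), … and 19 more.
Total: 31.

31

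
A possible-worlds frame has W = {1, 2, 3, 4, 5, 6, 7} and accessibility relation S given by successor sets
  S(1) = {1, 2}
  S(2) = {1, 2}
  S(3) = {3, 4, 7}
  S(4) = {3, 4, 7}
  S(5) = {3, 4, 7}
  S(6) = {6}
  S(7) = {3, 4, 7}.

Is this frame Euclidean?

Euclidean: yes — any two successors of a common world are S-related.

Yes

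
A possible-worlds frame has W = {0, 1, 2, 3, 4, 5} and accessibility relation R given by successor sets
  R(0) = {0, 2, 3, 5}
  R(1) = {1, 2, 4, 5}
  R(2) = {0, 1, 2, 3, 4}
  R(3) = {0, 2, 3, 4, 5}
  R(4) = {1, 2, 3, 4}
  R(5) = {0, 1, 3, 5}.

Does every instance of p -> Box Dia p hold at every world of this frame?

Yes

Axiom B corresponds to the accessibility relation being symmetric.
Symmetric: yes — every pair in R has its reverse in R.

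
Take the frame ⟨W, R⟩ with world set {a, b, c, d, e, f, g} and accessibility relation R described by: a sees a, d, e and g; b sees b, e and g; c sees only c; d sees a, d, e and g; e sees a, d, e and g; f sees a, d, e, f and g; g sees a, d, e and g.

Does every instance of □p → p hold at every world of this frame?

The schema T characterises exactly the reflexive frames.
Reflexive: yes — every world is R-related to itself.

Yes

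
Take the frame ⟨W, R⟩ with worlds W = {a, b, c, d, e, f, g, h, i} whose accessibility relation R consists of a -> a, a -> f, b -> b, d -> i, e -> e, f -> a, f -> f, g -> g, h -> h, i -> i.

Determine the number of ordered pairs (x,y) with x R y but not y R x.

Enumerating: (d,i).

1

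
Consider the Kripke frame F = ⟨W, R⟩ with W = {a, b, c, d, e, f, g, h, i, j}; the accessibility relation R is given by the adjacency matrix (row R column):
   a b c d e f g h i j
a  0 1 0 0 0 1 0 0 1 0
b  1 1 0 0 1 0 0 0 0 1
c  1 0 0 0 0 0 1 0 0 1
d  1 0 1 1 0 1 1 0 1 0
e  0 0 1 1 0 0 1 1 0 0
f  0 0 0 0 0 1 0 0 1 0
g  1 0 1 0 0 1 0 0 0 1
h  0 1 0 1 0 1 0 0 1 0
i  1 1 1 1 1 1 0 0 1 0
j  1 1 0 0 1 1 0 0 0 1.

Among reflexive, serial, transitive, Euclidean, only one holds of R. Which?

serial

Reflexive: no — a is not related to itself.
Serial: yes — every world has a successor (e.g. a R b).
Transitive: no — a R b and b R e, but not a R e.
Euclidean: no — a R b and a R f, but not b R f.
Only serial holds.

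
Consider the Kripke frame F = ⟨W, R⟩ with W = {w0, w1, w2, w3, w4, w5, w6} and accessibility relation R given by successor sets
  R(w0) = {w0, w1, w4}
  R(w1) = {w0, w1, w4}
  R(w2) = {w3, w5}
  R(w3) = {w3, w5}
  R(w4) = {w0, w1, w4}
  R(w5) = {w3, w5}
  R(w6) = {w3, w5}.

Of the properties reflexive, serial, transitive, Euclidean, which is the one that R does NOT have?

reflexive

Reflexive: no — w2 is not related to itself.
Serial: yes — every world has a successor (e.g. w0 R w0).
Transitive: yes — every two-step R-path is closed by a direct edge.
Euclidean: yes — any two successors of a common world are R-related.
Only reflexive fails.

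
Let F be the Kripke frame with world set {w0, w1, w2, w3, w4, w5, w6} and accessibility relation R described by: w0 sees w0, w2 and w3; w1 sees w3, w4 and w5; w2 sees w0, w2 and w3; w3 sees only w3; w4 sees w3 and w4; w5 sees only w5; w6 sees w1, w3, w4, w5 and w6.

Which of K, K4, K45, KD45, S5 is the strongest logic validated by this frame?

Transitive (axiom 4): yes — every two-step R-path is closed by a direct edge.
Euclidean (axiom 5): no — w0 R w3 and w0 R w2, but not w3 R w2.
Serial (axiom D): yes — every world has a successor (e.g. w0 R w0).
Reflexive (axiom T): no — w1 is not related to itself.
So F validates K, K4; K45 would additionally require R to be Euclidean. The strongest is K4.

K4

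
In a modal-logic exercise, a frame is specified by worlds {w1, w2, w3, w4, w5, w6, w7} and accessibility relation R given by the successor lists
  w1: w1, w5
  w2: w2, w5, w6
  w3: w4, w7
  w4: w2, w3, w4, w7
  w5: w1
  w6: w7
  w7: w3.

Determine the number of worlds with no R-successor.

R is serial; there are no such worlds.

0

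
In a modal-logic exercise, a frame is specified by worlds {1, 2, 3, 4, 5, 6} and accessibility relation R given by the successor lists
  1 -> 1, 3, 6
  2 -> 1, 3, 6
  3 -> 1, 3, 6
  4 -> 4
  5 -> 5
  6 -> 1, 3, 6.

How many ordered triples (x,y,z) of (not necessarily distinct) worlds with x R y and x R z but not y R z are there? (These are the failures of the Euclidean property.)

R is Euclidean; there are no such tuples.

0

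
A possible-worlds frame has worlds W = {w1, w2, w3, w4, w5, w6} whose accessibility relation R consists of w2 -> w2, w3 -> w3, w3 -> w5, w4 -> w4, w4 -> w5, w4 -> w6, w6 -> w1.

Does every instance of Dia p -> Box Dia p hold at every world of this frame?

Axiom 5 corresponds to the accessibility relation being Euclidean.
Euclidean: no — w4 R w5 and w4 R w6, but not w5 R w6.

No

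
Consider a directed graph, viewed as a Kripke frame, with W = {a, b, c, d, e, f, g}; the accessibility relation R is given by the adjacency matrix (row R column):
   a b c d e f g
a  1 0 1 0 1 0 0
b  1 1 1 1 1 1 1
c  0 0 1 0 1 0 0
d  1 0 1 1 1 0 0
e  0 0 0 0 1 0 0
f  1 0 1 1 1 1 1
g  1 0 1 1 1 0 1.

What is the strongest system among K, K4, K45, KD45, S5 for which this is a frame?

Transitive (axiom 4): yes — every two-step R-path is closed by a direct edge.
Euclidean (axiom 5): no — a R e and a R c, but not e R c.
Serial (axiom D): yes — every world has a successor (e.g. a R a).
Reflexive (axiom T): yes — every world is R-related to itself.
So F validates K, K4; K45 would additionally require R to be Euclidean. The strongest is K4.

K4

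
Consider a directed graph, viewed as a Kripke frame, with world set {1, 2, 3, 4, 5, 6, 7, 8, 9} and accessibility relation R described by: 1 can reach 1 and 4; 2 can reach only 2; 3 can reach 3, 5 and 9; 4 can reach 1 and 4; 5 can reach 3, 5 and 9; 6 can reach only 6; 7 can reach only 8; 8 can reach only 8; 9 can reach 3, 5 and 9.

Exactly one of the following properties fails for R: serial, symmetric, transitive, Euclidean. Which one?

symmetric

Serial: yes — every world has a successor (e.g. 1 R 1).
Symmetric: no — 7 R 8 but not 8 R 7.
Transitive: yes — every two-step R-path is closed by a direct edge.
Euclidean: yes — any two successors of a common world are R-related.
Only symmetric fails.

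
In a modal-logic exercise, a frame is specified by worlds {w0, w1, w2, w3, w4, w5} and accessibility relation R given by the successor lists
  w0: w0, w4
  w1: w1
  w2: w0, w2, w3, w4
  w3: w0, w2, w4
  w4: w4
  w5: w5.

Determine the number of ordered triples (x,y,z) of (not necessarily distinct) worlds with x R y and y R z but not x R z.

1

Enumerating: (w3,w2,w3).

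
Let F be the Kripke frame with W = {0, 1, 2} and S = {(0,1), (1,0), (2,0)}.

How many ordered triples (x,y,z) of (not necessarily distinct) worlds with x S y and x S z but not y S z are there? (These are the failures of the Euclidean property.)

3

Enumerating: (0,1,1), (1,0,0), (2,0,0).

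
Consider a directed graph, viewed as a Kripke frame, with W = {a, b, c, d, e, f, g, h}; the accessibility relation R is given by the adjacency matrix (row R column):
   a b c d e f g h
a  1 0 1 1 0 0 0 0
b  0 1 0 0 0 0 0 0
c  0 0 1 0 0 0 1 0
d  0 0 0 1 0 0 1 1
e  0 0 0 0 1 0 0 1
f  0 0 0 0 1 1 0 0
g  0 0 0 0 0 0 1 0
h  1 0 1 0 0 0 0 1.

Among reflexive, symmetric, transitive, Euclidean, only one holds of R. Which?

Reflexive: yes — every world is R-related to itself.
Symmetric: no — a R c but not c R a.
Transitive: no — a R c and c R g, but not a R g.
Euclidean: no — a R c and a R d, but not c R d.
Only reflexive holds.

reflexive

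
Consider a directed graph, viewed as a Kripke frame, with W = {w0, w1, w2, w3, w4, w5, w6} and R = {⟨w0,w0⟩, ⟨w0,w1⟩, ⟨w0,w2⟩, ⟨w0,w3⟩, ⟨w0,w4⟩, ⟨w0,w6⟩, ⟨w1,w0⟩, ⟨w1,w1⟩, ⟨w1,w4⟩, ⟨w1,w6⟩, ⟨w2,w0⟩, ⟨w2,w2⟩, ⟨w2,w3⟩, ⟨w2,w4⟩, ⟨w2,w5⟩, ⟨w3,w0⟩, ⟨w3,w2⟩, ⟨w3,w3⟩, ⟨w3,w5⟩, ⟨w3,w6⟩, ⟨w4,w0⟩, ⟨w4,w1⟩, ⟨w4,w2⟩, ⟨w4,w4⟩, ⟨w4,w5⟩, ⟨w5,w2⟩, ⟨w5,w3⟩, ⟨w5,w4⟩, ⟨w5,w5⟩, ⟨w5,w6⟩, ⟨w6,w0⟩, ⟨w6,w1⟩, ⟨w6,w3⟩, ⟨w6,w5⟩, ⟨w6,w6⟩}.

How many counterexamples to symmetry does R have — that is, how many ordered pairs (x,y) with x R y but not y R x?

0

R is symmetric; there are no such tuples.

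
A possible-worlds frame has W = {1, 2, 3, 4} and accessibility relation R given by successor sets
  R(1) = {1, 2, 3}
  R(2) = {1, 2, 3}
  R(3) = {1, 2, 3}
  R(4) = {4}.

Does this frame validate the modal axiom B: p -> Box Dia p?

Yes

Axiom B corresponds to the accessibility relation being symmetric.
Symmetric: yes — every pair in R has its reverse in R.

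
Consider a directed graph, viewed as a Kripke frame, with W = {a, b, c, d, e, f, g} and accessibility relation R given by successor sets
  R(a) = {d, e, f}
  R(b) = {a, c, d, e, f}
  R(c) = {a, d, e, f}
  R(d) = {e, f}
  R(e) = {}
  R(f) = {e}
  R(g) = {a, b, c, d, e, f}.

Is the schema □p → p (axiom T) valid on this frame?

No

The schema T characterises exactly the reflexive frames.
Reflexive: no — a is not related to itself.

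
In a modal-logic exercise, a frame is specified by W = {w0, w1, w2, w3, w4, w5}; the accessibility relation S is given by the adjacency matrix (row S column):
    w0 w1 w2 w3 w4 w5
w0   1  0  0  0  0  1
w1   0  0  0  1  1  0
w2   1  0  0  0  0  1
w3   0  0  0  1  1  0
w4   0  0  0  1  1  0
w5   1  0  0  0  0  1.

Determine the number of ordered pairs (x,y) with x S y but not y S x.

4

Enumerating: (w1,w3), (w1,w4), (w2,w0), (w2,w5).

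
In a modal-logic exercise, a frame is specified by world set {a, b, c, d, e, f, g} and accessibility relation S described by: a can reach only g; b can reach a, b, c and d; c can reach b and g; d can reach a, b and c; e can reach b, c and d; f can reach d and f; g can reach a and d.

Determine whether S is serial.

Yes

Serial: yes — every world has a successor (e.g. a S g).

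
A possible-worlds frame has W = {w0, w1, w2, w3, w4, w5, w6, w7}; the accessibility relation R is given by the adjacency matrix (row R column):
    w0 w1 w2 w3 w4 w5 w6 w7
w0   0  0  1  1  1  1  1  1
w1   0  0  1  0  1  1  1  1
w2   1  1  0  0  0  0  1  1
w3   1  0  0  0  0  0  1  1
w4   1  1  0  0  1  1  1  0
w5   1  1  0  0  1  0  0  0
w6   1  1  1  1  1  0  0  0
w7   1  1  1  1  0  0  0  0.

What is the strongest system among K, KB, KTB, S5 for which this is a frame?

Symmetric (axiom B): yes — every pair in R has its reverse in R.
Reflexive (axiom T): no — w0 is not related to itself.
Euclidean (axiom 5): no — w0 R w2 and w0 R w3, but not w2 R w3.
So F validates K, KB; KTB would additionally require R to be reflexive. The strongest is KB.

KB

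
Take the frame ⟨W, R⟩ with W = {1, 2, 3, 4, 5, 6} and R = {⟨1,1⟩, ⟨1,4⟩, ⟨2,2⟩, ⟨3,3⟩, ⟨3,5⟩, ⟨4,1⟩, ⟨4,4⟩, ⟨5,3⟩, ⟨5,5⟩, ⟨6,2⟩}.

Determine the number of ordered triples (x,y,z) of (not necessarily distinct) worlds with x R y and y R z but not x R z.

R is transitive; there are no such tuples.

0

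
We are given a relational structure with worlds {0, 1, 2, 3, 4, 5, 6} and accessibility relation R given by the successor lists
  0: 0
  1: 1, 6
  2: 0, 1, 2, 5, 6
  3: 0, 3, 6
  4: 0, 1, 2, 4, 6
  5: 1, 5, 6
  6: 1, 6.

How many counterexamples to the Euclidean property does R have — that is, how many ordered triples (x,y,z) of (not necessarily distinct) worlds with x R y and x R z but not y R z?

29

Enumerating: (2,0,1), (2,0,2), (2,0,5), (2,0,6), (2,1,0), (2,1,2), (2,1,5), (2,5,0), (2,5,2), (2,6,0), (2,6,2), (2,6,5), … and 17 more.
Total: 29.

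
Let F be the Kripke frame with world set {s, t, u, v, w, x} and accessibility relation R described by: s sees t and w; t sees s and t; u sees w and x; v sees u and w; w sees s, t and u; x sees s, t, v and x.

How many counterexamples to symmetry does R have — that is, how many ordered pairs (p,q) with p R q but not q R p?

Enumerating: (u,x), (v,u), (v,w), (w,t), (x,s), (x,t), (x,v).

7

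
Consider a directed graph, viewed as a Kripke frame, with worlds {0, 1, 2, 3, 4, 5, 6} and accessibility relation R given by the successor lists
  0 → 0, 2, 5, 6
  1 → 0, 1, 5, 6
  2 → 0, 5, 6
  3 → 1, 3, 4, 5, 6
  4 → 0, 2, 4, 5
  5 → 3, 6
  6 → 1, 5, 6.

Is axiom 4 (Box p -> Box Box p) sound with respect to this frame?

Axiom 4 corresponds to the accessibility relation being transitive.
Transitive: no — 0 R 5 and 5 R 3, but not 0 R 3.

No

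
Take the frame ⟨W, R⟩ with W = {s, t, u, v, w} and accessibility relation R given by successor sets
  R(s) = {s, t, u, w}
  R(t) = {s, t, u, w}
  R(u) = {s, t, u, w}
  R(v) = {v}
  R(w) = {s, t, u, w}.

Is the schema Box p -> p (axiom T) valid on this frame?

Yes

Axiom T corresponds to the accessibility relation being reflexive.
Reflexive: yes — every world is R-related to itself.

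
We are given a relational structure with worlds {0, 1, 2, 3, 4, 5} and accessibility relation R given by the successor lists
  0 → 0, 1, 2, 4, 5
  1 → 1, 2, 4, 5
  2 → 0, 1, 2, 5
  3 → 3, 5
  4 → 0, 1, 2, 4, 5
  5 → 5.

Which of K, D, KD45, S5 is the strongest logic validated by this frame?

D

Serial (axiom D): yes — every world has a successor (e.g. 0 R 0).
Euclidean (axiom 5): no — 0 R 2 and 0 R 4, but not 2 R 4.
Transitive (axiom 4): no — 1 R 2 and 2 R 0, but not 1 R 0.
Reflexive (axiom T): yes — every world is R-related to itself.
So F validates K, D; KD45 would additionally require R to be Euclidean and transitive. The strongest is D.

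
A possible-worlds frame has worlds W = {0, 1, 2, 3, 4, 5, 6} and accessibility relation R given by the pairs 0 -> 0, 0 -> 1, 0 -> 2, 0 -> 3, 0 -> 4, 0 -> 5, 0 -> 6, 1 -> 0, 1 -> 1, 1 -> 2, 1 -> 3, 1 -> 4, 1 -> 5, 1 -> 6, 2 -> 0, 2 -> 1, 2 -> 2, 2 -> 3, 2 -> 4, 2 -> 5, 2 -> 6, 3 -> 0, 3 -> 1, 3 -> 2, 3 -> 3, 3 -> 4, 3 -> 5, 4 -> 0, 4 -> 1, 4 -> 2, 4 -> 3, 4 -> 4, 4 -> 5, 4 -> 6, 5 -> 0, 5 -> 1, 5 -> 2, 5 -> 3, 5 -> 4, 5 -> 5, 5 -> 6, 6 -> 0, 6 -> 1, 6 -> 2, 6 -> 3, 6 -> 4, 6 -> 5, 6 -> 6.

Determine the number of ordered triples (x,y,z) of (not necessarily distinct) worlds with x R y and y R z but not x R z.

Enumerating: (3,0,6), (3,1,6), (3,2,6), (3,4,6), (3,5,6).

5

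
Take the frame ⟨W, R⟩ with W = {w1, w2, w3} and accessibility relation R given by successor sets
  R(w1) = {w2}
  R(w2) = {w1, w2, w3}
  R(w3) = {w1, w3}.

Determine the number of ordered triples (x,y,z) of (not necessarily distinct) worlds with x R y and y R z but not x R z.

Enumerating: (w1,w2,w1), (w1,w2,w3), (w3,w1,w2).

3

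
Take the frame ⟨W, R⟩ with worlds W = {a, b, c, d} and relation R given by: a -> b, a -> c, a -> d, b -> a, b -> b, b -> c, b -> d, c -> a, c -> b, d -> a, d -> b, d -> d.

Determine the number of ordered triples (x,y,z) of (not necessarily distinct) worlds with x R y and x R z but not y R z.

Enumerating: (a,c,c), (a,c,d), (a,d,c), (b,a,a), (b,c,c), (b,c,d), (b,d,c), (c,a,a), (d,a,a).

9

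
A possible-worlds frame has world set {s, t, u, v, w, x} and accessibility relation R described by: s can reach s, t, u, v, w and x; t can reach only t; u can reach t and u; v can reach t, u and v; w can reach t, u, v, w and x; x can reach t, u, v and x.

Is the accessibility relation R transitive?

Transitive: yes — every two-step R-path is closed by a direct edge.

Yes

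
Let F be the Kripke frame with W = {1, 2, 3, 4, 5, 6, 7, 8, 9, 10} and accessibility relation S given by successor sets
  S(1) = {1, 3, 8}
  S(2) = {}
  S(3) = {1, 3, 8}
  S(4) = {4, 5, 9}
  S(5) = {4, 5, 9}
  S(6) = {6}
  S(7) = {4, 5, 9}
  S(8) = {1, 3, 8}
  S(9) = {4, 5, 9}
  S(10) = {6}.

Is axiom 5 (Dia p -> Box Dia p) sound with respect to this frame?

By correspondence theory, 5 is valid on a frame iff S is Euclidean.
Euclidean: yes — any two successors of a common world are S-related.

Yes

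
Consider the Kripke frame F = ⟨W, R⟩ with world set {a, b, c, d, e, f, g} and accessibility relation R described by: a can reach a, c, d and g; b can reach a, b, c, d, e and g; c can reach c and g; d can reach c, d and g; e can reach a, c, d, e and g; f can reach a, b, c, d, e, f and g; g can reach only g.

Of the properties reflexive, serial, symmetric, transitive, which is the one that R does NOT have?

Reflexive: yes — every world is R-related to itself.
Serial: yes — every world has a successor (e.g. a R a).
Symmetric: no — a R c but not c R a.
Transitive: yes — every two-step R-path is closed by a direct edge.
Only symmetric fails.

symmetric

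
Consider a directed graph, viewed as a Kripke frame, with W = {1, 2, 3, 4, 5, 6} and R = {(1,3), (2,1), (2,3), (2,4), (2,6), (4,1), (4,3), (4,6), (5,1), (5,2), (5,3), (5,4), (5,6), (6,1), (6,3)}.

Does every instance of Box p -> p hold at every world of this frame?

The schema T characterises exactly the reflexive frames.
Reflexive: no — 1 is not related to itself.

No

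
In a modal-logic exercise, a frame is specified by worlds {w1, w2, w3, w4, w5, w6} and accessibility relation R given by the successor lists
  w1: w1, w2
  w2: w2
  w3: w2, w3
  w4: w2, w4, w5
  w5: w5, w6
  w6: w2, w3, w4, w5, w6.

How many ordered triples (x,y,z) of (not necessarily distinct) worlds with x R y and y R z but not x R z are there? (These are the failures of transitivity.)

Enumerating: (w4,w5,w6), (w5,w6,w2), (w5,w6,w3), (w5,w6,w4).

4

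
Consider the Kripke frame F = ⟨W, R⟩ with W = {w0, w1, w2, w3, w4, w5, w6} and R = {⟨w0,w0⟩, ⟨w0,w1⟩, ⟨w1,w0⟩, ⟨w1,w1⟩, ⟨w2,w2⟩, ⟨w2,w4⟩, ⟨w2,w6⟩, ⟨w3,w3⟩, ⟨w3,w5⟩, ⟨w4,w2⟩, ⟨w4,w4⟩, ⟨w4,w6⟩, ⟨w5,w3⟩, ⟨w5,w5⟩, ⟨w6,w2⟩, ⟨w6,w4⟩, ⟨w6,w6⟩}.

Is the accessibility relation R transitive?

Yes

Transitive: yes — every two-step R-path is closed by a direct edge.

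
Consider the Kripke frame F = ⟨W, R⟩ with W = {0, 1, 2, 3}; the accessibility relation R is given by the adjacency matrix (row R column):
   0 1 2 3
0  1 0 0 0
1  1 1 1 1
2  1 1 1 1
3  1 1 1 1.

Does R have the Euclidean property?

No

Euclidean: no — 1 R 0 and 1 R 2, but not 0 R 2.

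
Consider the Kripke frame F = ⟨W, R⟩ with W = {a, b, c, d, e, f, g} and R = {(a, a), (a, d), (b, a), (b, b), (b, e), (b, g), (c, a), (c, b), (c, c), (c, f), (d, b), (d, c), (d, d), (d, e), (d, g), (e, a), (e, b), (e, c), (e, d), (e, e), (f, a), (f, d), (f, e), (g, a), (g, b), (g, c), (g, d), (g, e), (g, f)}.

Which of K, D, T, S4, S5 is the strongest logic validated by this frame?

D

Serial (axiom D): yes — every world has a successor (e.g. a R a).
Reflexive (axiom T): no — f is not related to itself.
Transitive (axiom 4): no — a R d and d R b, but not a R b.
Euclidean (axiom 5): no — b R a and b R e, but not a R e.
So F validates K, D; T would additionally require R to be reflexive. The strongest is D.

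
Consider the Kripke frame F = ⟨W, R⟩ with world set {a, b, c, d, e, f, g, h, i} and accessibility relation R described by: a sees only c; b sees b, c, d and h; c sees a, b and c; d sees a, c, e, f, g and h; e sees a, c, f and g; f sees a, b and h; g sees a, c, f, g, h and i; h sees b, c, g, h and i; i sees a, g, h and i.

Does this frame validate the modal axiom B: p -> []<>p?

By correspondence theory, B is valid on a frame iff R is symmetric.
Symmetric: no — b R d but not d R b.

No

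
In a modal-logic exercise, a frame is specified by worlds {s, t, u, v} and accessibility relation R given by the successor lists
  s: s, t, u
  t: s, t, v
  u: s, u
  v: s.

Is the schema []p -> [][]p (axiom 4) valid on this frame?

The schema 4 characterises exactly the transitive frames.
Transitive: no — s R t and t R v, but not s R v.

No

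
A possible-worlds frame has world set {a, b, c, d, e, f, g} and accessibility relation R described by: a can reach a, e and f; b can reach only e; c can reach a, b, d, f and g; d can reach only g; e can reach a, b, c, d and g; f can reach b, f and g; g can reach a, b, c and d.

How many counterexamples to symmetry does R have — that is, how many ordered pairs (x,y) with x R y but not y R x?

12

Enumerating: (a,f), (c,a), (c,b), (c,d), (c,f), (e,c), (e,d), (e,g), (f,b), (f,g), (g,a), (g,b).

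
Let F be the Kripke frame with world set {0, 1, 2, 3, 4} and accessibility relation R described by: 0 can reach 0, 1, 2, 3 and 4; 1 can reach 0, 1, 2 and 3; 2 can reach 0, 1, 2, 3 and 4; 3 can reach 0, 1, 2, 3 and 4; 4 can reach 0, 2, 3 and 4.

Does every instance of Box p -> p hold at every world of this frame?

Yes

Axiom T corresponds to the accessibility relation being reflexive.
Reflexive: yes — every world is R-related to itself.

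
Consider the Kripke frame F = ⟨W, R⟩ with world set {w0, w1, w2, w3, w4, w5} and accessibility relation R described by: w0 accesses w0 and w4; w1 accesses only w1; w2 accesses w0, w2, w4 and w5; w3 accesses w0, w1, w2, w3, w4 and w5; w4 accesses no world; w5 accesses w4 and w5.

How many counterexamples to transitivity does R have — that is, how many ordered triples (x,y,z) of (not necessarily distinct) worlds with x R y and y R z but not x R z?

0

R is transitive; there are no such tuples.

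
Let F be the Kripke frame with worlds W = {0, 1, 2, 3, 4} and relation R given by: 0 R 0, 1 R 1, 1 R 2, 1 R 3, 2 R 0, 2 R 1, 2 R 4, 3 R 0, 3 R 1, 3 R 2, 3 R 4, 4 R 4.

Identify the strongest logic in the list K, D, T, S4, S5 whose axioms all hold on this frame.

D

Serial (axiom D): yes — every world has a successor (e.g. 0 R 0).
Reflexive (axiom T): no — 2 is not related to itself.
Transitive (axiom 4): no — 1 R 2 and 2 R 0, but not 1 R 0.
Euclidean (axiom 5): no — 1 R 2 and 1 R 3, but not 2 R 3.
So F validates K, D; T would additionally require R to be reflexive. The strongest is D.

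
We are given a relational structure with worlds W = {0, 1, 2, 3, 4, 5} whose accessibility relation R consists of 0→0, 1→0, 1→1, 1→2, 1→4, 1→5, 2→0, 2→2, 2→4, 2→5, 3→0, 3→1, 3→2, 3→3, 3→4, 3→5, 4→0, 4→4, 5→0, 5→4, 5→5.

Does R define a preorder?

Yes

Reflexive: yes — every world is R-related to itself.
Transitive: yes — every two-step R-path is closed by a direct edge.
So R is a preorder.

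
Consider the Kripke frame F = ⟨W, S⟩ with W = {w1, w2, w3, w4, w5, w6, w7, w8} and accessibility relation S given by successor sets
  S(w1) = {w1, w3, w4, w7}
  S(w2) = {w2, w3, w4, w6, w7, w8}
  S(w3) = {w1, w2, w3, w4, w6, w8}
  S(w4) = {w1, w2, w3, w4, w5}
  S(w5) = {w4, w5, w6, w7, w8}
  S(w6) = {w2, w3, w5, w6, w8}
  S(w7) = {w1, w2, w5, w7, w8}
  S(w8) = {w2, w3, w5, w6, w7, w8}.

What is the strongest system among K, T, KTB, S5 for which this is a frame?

Reflexive (axiom T): yes — every world is S-related to itself.
Symmetric (axiom B): yes — every pair in S has its reverse in S.
Euclidean (axiom 5): no — w1 S w3 and w1 S w7, but not w3 S w7.
So F validates K, T, KTB; S5 would additionally require S to be Euclidean. The strongest is KTB.

KTB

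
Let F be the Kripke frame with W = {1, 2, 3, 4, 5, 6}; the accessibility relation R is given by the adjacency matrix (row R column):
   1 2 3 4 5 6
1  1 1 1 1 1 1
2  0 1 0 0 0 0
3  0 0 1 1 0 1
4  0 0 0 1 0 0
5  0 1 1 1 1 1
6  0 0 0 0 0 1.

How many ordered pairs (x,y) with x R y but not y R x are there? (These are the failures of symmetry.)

Enumerating: (1,2), (1,3), (1,4), (1,5), (1,6), (3,4), (3,6), (5,2), (5,3), (5,4), (5,6).

11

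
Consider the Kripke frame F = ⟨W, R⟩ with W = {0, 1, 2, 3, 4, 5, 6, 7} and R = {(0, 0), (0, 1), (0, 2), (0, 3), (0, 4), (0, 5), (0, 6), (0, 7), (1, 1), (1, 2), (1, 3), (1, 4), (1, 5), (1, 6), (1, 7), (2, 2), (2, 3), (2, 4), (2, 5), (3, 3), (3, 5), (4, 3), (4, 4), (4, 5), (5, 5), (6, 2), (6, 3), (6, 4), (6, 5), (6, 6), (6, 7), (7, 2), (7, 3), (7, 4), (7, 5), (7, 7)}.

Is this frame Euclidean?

No

Euclidean: no — 0 R 2 and 0 R 1, but not 2 R 1.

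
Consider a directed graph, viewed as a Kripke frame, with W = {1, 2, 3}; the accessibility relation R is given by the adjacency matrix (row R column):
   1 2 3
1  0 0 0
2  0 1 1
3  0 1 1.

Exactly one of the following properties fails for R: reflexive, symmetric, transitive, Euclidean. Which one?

Reflexive: no — 1 is not related to itself.
Symmetric: yes — every pair in R has its reverse in R.
Transitive: yes — every two-step R-path is closed by a direct edge.
Euclidean: yes — any two successors of a common world are R-related.
Only reflexive fails.

reflexive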